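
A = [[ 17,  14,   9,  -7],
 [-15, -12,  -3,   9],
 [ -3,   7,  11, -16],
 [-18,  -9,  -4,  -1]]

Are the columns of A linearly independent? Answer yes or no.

Row reduce A to echelon form.
R2 ← R2 + (15/17)·R1: [0, 6/17, 84/17, 48/17]
R3 ← R3 + (3/17)·R1: [0, 161/17, 214/17, -293/17]
R4 ← R4 + (18/17)·R1: [0, 99/17, 94/17, -143/17]
R3 ← R3 − (161/6)·R2: [0, 0, -120, -93]
R4 ← R4 − (33/2)·R2: [0, 0, -76, -55]
R4 ← R4 − (19/30)·R3: [0, 0, 0, 39/10]
4 pivots among 4 columns.
Every column is a pivot column, so the columns are linearly independent.

yes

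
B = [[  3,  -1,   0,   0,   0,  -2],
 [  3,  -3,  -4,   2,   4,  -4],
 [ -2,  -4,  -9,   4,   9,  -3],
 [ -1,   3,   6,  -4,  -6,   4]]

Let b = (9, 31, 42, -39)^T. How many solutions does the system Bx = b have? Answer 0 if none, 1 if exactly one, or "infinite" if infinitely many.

infinite

Row reduce the augmented matrix [B | b].
R2 ← R2 − R1: [0, -2, -4, 2, 4, -2, 22]
R3 ← R3 + (2/3)·R1: [0, -14/3, -9, 4, 9, -13/3, 48]
R4 ← R4 + (1/3)·R1: [0, 8/3, 6, -4, -6, 10/3, -36]
R3 ← R3 − (7/3)·R2: [0, 0, 1/3, -2/3, -1/3, 1/3, -10/3]
R4 ← R4 + (4/3)·R2: [0, 0, 2/3, -4/3, -2/3, 2/3, -20/3]
R4 ← R4 − (2)·R3: [0, 0, 0, 0, 0, 0, 0]
The echelon form has 3 nonzero rows, and every pivot lies in the first 6 columns, so rank(B) = rank([B|b]) = 3.
The system is consistent.
rank = 3 < 6 unknowns, so there are infinitely many solutions.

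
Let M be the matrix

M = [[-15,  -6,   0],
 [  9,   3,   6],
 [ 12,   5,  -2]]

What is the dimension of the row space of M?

Row reduce to echelon form.
R2 ← R2 + (3/5)·R1: [0, -3/5, 6]
R3 ← R3 + (4/5)·R1: [0, 1/5, -2]
R3 ← R3 + (1/3)·R2: [0, 0, 0]
Echelon form has 2 nonzero rows, so rank(M) = 2.
The row space has dimension equal to the rank: 2.

2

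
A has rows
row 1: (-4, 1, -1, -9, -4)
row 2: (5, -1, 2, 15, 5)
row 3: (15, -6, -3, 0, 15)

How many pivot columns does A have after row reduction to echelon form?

Row reduce to echelon form.
R2 ← R2 + (5/4)·R1: [0, 1/4, 3/4, 15/4, 0]
R3 ← R3 + (15/4)·R1: [0, -9/4, -27/4, -135/4, 0]
R3 ← R3 + (9)·R2: [0, 0, 0, 0, 0]
Echelon form has 2 nonzero rows, so rank(A) = 2.
Each nonzero row contributes one pivot column: 2 pivot columns.

2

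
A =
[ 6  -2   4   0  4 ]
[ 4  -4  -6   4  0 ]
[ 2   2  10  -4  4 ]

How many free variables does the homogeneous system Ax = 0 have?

3

Row reduce to echelon form.
R2 ← R2 − (2/3)·R1: [0, -8/3, -26/3, 4, -8/3]
R3 ← R3 − (1/3)·R1: [0, 8/3, 26/3, -4, 8/3]
R3 ← R3 + R2: [0, 0, 0, 0, 0]
2 nonzero rows, so rank(A) = 2.
A has 5 columns; by rank–nullity, nullity = 5 − 2 = 3.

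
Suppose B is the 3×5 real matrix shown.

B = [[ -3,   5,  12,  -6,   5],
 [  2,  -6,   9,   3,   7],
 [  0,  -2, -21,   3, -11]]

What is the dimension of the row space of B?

Row reduce to echelon form.
R2 ← R2 + (2/3)·R1: [0, -8/3, 17, -1, 31/3]
R3 ← R3 − (3/4)·R2: [0, 0, -135/4, 15/4, -75/4]
Echelon form has 3 nonzero rows, so rank(B) = 3.
The row space has dimension equal to the rank: 3.

3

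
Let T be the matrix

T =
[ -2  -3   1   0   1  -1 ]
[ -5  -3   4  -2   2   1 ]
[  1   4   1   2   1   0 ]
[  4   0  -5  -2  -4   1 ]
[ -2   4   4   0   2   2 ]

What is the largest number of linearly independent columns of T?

3

Row reduce to echelon form.
R2 ← R2 − (5/2)·R1: [0, 9/2, 3/2, -2, -1/2, 7/2]
R3 ← R3 + (1/2)·R1: [0, 5/2, 3/2, 2, 3/2, -1/2]
R4 ← R4 + (2)·R1: [0, -6, -3, -2, -2, -1]
R5 ← R5 − R1: [0, 7, 3, 0, 1, 3]
R3 ← R3 − (5/9)·R2: [0, 0, 2/3, 28/9, 16/9, -22/9]
R4 ← R4 + (4/3)·R2: [0, 0, -1, -14/3, -8/3, 11/3]
R5 ← R5 − (14/9)·R2: [0, 0, 2/3, 28/9, 16/9, -22/9]
R4 ← R4 + (3/2)·R3: [0, 0, 0, 0, 0, 0]
R5 ← R5 − R3: [0, 0, 0, 0, 0, 0]
Echelon form has 3 nonzero rows, so rank(T) = 3.
The rank gives the maximum number of linearly independent columns: 3.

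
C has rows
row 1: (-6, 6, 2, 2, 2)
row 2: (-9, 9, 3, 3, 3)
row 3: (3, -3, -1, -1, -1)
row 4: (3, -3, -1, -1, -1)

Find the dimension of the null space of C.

Row reduce to echelon form.
R2 ← R2 − (3/2)·R1: [0, 0, 0, 0, 0]
R3 ← R3 + (1/2)·R1: [0, 0, 0, 0, 0]
R4 ← R4 + (1/2)·R1: [0, 0, 0, 0, 0]
1 nonzero row, so rank(C) = 1.
C has 5 columns; by rank–nullity, nullity = 5 − 1 = 4.

4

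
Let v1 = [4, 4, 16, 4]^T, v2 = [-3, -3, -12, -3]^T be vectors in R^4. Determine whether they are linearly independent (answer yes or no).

no

Form the matrix with these vectors as rows and row reduce.
R2 ← R2 + (3/4)·R1: [0, 0, 0, 0]
1 nonzero row, so the 2 vectors span a space of dimension 1.
Since 1 < 2, the vectors are linearly dependent.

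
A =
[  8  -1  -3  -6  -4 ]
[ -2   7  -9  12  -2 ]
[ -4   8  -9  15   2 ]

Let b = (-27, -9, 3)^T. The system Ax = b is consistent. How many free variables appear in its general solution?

Row reduce the augmented matrix [A | b].
R2 ← R2 + (1/4)·R1: [0, 27/4, -39/4, 21/2, -3, -63/4]
R3 ← R3 + (1/2)·R1: [0, 15/2, -21/2, 12, 0, -21/2]
R3 ← R3 − (10/9)·R2: [0, 0, 1/3, 1/3, 10/3, 7]
The echelon form has 3 nonzero rows, and every pivot lies in the first 5 columns, so rank(A) = rank([A|b]) = 3.
The system is consistent.
Free variables = (unknowns) − (rank) = 5 − 3 = 2.

2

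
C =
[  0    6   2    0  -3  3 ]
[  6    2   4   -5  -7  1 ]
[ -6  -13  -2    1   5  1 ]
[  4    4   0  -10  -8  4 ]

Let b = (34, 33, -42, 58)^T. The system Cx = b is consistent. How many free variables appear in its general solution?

Row reduce the augmented matrix [C | b].
Swap R1 ↔ R2
R3 ← R3 + R1: [0, -11, 2, -4, -2, 2, -9]
R4 ← R4 − (2/3)·R1: [0, 8/3, -8/3, -20/3, -10/3, 10/3, 36]
R3 ← R3 + (11/6)·R2: [0, 0, 17/3, -4, -15/2, 15/2, 160/3]
R4 ← R4 − (4/9)·R2: [0, 0, -32/9, -20/3, -2, 2, 188/9]
R4 ← R4 + (32/51)·R3: [0, 0, 0, -156/17, -114/17, 114/17, 924/17]
The echelon form has 4 nonzero rows, and every pivot lies in the first 6 columns, so rank(C) = rank([C|b]) = 4.
The system is consistent.
Free variables = (unknowns) − (rank) = 6 − 4 = 2.

2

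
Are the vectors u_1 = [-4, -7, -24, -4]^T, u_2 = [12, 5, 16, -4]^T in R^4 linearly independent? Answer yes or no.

Form the matrix with these vectors as rows and row reduce.
R2 ← R2 + (3)·R1: [0, -16, -56, -16]
2 nonzero rows, so the 2 vectors span a space of dimension 2.
Since 2 = 2, the vectors are linearly independent.

yes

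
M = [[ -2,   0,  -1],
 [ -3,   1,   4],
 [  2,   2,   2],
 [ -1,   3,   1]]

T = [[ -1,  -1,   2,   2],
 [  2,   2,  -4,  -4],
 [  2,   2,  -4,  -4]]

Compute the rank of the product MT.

1

First compute MT:
[[  0,   0,   0,   0],
 [ 13,  13, -26, -26],
 [  6,   6, -12, -12],
 [  9,   9, -18, -18]]
Now row reduce the product.
Swap R1 ↔ R2
R3 ← R3 − (6/13)·R1: [0, 0, 0, 0]
R4 ← R4 − (9/13)·R1: [0, 0, 0, 0]
1 nonzero row, so rank(MT) = 1.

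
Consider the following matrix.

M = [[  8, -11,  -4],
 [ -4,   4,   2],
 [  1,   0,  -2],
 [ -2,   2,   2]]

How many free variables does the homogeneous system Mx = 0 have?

0

Row reduce to echelon form.
R2 ← R2 + (1/2)·R1: [0, -3/2, 0]
R3 ← R3 − (1/8)·R1: [0, 11/8, -3/2]
R4 ← R4 + (1/4)·R1: [0, -3/4, 1]
R3 ← R3 + (11/12)·R2: [0, 0, -3/2]
R4 ← R4 − (1/2)·R2: [0, 0, 1]
R4 ← R4 + (2/3)·R3: [0, 0, 0]
3 nonzero rows, so rank(M) = 3.
M has 3 columns; by rank–nullity, nullity = 3 − 3 = 0.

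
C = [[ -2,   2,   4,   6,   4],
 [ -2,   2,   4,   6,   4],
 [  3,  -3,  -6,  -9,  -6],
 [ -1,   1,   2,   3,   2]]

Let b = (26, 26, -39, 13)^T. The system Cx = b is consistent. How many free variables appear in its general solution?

Row reduce the augmented matrix [C | b].
R2 ← R2 − R1: [0, 0, 0, 0, 0, 0]
R3 ← R3 + (3/2)·R1: [0, 0, 0, 0, 0, 0]
R4 ← R4 − (1/2)·R1: [0, 0, 0, 0, 0, 0]
The echelon form has 1 nonzero rows, and every pivot lies in the first 5 columns, so rank(C) = rank([C|b]) = 1.
The system is consistent.
Free variables = (unknowns) − (rank) = 5 − 1 = 4.

4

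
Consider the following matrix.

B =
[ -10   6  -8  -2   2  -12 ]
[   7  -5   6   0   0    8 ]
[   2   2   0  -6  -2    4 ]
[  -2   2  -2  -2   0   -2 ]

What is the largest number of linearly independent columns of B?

3

Row reduce to echelon form.
R2 ← R2 + (7/10)·R1: [0, -4/5, 2/5, -7/5, 7/5, -2/5]
R3 ← R3 + (1/5)·R1: [0, 16/5, -8/5, -32/5, -8/5, 8/5]
R4 ← R4 − (1/5)·R1: [0, 4/5, -2/5, -8/5, -2/5, 2/5]
R3 ← R3 + (4)·R2: [0, 0, 0, -12, 4, 0]
R4 ← R4 + R2: [0, 0, 0, -3, 1, 0]
R4 ← R4 − (1/4)·R3: [0, 0, 0, 0, 0, 0]
Echelon form has 3 nonzero rows, so rank(B) = 3.
The rank gives the maximum number of linearly independent columns: 3.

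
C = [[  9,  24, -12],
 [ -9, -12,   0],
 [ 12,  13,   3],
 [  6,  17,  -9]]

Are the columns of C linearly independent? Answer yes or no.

Row reduce C to echelon form.
R2 ← R2 + R1: [0, 12, -12]
R3 ← R3 − (4/3)·R1: [0, -19, 19]
R4 ← R4 − (2/3)·R1: [0, 1, -1]
R3 ← R3 + (19/12)·R2: [0, 0, 0]
R4 ← R4 − (1/12)·R2: [0, 0, 0]
2 pivots among 3 columns.
Only 2 < 3 pivot columns, so the columns are linearly dependent.

no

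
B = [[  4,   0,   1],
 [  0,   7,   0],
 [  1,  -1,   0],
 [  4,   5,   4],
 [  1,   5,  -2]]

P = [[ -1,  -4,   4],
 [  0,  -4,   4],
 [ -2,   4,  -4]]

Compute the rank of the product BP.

2

First compute BP:
[[ -6, -12,  12],
 [  0, -28,  28],
 [ -1,   0,   0],
 [-12, -20,  20],
 [  3, -32,  32]]
Now row reduce the product.
R3 ← R3 − (1/6)·R1: [0, 2, -2]
R4 ← R4 − (2)·R1: [0, 4, -4]
R5 ← R5 + (1/2)·R1: [0, -38, 38]
R3 ← R3 + (1/14)·R2: [0, 0, 0]
R4 ← R4 + (1/7)·R2: [0, 0, 0]
R5 ← R5 − (19/14)·R2: [0, 0, 0]
2 nonzero rows, so rank(BP) = 2.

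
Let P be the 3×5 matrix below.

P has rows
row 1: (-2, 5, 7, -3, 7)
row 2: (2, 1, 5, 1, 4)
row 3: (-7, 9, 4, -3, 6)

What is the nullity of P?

2

Row reduce to echelon form.
R2 ← R2 + R1: [0, 6, 12, -2, 11]
R3 ← R3 − (7/2)·R1: [0, -17/2, -41/2, 15/2, -37/2]
R3 ← R3 + (17/12)·R2: [0, 0, -7/2, 14/3, -35/12]
3 nonzero rows, so rank(P) = 3.
P has 5 columns; by rank–nullity, nullity = 5 − 3 = 2.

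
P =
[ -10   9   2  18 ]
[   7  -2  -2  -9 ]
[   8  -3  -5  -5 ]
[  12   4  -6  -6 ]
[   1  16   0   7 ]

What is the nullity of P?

1

Row reduce to echelon form.
R2 ← R2 + (7/10)·R1: [0, 43/10, -3/5, 18/5]
R3 ← R3 + (4/5)·R1: [0, 21/5, -17/5, 47/5]
R4 ← R4 + (6/5)·R1: [0, 74/5, -18/5, 78/5]
R5 ← R5 + (1/10)·R1: [0, 169/10, 1/5, 44/5]
R3 ← R3 − (42/43)·R2: [0, 0, -121/43, 253/43]
R4 ← R4 − (148/43)·R2: [0, 0, -66/43, 138/43]
R5 ← R5 − (169/43)·R2: [0, 0, 110/43, -230/43]
R4 ← R4 − (6/11)·R3: [0, 0, 0, 0]
R5 ← R5 + (10/11)·R3: [0, 0, 0, 0]
3 nonzero rows, so rank(P) = 3.
P has 4 columns; by rank–nullity, nullity = 4 − 3 = 1.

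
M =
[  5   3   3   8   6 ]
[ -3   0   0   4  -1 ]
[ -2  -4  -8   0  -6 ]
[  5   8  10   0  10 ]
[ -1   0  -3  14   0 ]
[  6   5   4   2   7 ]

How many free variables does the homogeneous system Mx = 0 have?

Row reduce to echelon form.
R2 ← R2 + (3/5)·R1: [0, 9/5, 9/5, 44/5, 13/5]
R3 ← R3 + (2/5)·R1: [0, -14/5, -34/5, 16/5, -18/5]
R4 ← R4 − R1: [0, 5, 7, -8, 4]
R5 ← R5 + (1/5)·R1: [0, 3/5, -12/5, 78/5, 6/5]
R6 ← R6 − (6/5)·R1: [0, 7/5, 2/5, -38/5, -1/5]
R3 ← R3 + (14/9)·R2: [0, 0, -4, 152/9, 4/9]
R4 ← R4 − (25/9)·R2: [0, 0, 2, -292/9, -29/9]
R5 ← R5 − (1/3)·R2: [0, 0, -3, 38/3, 1/3]
R6 ← R6 − (7/9)·R2: [0, 0, -1, -130/9, -20/9]
R4 ← R4 + (1/2)·R3: [0, 0, 0, -24, -3]
R5 ← R5 − (3/4)·R3: [0, 0, 0, 0, 0]
R6 ← R6 − (1/4)·R3: [0, 0, 0, -56/3, -7/3]
R6 ← R6 − (7/9)·R4: [0, 0, 0, 0, 0]
4 nonzero rows, so rank(M) = 4.
M has 5 columns; by rank–nullity, nullity = 5 − 4 = 1.

1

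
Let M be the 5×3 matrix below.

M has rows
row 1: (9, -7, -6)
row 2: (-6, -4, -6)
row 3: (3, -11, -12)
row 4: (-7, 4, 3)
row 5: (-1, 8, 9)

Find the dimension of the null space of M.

Row reduce to echelon form.
R2 ← R2 + (2/3)·R1: [0, -26/3, -10]
R3 ← R3 − (1/3)·R1: [0, -26/3, -10]
R4 ← R4 + (7/9)·R1: [0, -13/9, -5/3]
R5 ← R5 + (1/9)·R1: [0, 65/9, 25/3]
R3 ← R3 − R2: [0, 0, 0]
R4 ← R4 − (1/6)·R2: [0, 0, 0]
R5 ← R5 + (5/6)·R2: [0, 0, 0]
2 nonzero rows, so rank(M) = 2.
M has 3 columns; by rank–nullity, nullity = 3 − 2 = 1.

1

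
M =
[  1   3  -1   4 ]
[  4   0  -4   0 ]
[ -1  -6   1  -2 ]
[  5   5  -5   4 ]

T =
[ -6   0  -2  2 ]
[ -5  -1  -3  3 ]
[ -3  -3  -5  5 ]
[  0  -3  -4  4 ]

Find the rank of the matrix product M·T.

2

First compute MT:
[[-18, -12, -22,  22],
 [-12,  12,  12, -12],
 [ 33,   9,  23, -23],
 [-40,  -2, -16,  16]]
Now row reduce the product.
R2 ← R2 − (2/3)·R1: [0, 20, 80/3, -80/3]
R3 ← R3 + (11/6)·R1: [0, -13, -52/3, 52/3]
R4 ← R4 − (20/9)·R1: [0, 74/3, 296/9, -296/9]
R3 ← R3 + (13/20)·R2: [0, 0, 0, 0]
R4 ← R4 − (37/30)·R2: [0, 0, 0, 0]
2 nonzero rows, so rank(MT) = 2.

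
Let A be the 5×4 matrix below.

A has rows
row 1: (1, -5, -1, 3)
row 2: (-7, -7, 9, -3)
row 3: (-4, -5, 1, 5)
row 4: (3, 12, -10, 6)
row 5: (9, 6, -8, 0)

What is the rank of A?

Row reduce to echelon form.
R2 ← R2 + (7)·R1: [0, -42, 2, 18]
R3 ← R3 + (4)·R1: [0, -25, -3, 17]
R4 ← R4 − (3)·R1: [0, 27, -7, -3]
R5 ← R5 − (9)·R1: [0, 51, 1, -27]
R3 ← R3 − (25/42)·R2: [0, 0, -88/21, 44/7]
R4 ← R4 + (9/14)·R2: [0, 0, -40/7, 60/7]
R5 ← R5 + (17/14)·R2: [0, 0, 24/7, -36/7]
R4 ← R4 − (15/11)·R3: [0, 0, 0, 0]
R5 ← R5 + (9/11)·R3: [0, 0, 0, 0]
Echelon form has 3 nonzero rows, so rank(A) = 3.

3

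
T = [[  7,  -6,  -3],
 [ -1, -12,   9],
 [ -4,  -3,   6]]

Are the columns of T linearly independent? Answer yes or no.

no

Row reduce T to echelon form.
R2 ← R2 + (1/7)·R1: [0, -90/7, 60/7]
R3 ← R3 + (4/7)·R1: [0, -45/7, 30/7]
R3 ← R3 − (1/2)·R2: [0, 0, 0]
2 pivots among 3 columns.
Only 2 < 3 pivot columns, so the columns are linearly dependent.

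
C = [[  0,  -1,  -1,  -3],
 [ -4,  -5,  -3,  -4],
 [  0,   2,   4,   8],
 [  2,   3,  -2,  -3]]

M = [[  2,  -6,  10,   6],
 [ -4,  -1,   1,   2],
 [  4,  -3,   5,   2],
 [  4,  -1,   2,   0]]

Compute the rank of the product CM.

3

First compute CM:
[[-12,   7, -12,  -4],
 [-16,  42, -68, -40],
 [ 40, -22,  38,  12],
 [-28,  -6,   7,  14]]
Now row reduce the product.
R2 ← R2 − (4/3)·R1: [0, 98/3, -52, -104/3]
R3 ← R3 + (10/3)·R1: [0, 4/3, -2, -4/3]
R4 ← R4 − (7/3)·R1: [0, -67/3, 35, 70/3]
R3 ← R3 − (2/49)·R2: [0, 0, 6/49, 4/49]
R4 ← R4 + (67/98)·R2: [0, 0, -27/49, -18/49]
R4 ← R4 + (9/2)·R3: [0, 0, 0, 0]
3 nonzero rows, so rank(CM) = 3.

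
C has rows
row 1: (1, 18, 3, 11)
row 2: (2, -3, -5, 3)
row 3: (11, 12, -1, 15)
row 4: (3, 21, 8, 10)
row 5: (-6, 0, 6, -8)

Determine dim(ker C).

Row reduce to echelon form.
R2 ← R2 − (2)·R1: [0, -39, -11, -19]
R3 ← R3 − (11)·R1: [0, -186, -34, -106]
R4 ← R4 − (3)·R1: [0, -33, -1, -23]
R5 ← R5 + (6)·R1: [0, 108, 24, 58]
R3 ← R3 − (62/13)·R2: [0, 0, 240/13, -200/13]
R4 ← R4 − (11/13)·R2: [0, 0, 108/13, -90/13]
R5 ← R5 + (36/13)·R2: [0, 0, -84/13, 70/13]
R4 ← R4 − (9/20)·R3: [0, 0, 0, 0]
R5 ← R5 + (7/20)·R3: [0, 0, 0, 0]
3 nonzero rows, so rank(C) = 3.
C has 4 columns; by rank–nullity, nullity = 4 − 3 = 1.

1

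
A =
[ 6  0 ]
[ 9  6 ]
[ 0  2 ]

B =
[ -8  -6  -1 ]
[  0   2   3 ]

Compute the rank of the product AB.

2

First compute AB:
[[-48, -36,  -6],
 [-72, -42,   9],
 [  0,   4,   6]]
Now row reduce the product.
R2 ← R2 − (3/2)·R1: [0, 12, 18]
R3 ← R3 − (1/3)·R2: [0, 0, 0]
2 nonzero rows, so rank(AB) = 2.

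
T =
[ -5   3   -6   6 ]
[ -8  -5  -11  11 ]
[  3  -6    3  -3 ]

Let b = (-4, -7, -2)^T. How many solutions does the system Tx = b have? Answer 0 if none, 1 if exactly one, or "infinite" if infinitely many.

0

Row reduce the augmented matrix [T | b].
R2 ← R2 − (8/5)·R1: [0, -49/5, -7/5, 7/5, -3/5]
R3 ← R3 + (3/5)·R1: [0, -21/5, -3/5, 3/5, -22/5]
R3 ← R3 − (3/7)·R2: [0, 0, 0, 0, -29/7]
The echelon form has 3 nonzero rows; the last pivot sits in the augmented column, so rank(T) = 2 but rank([T|b]) = 3.
Since the ranks differ, the system is inconsistent.
It has no solutions.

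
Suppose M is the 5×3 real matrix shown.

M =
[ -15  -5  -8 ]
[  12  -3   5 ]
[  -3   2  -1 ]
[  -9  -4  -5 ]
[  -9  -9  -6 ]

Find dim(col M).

2

Row reduce to echelon form.
R2 ← R2 + (4/5)·R1: [0, -7, -7/5]
R3 ← R3 − (1/5)·R1: [0, 3, 3/5]
R4 ← R4 − (3/5)·R1: [0, -1, -1/5]
R5 ← R5 − (3/5)·R1: [0, -6, -6/5]
R3 ← R3 + (3/7)·R2: [0, 0, 0]
R4 ← R4 − (1/7)·R2: [0, 0, 0]
R5 ← R5 − (6/7)·R2: [0, 0, 0]
Echelon form has 2 nonzero rows, so rank(M) = 2.
The column space has dimension equal to the rank: 2.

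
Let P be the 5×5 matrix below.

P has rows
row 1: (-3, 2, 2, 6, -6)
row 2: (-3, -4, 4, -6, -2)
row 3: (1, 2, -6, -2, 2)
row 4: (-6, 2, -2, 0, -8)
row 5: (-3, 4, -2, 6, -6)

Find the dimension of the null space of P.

2

Row reduce to echelon form.
R2 ← R2 − R1: [0, -6, 2, -12, 4]
R3 ← R3 + (1/3)·R1: [0, 8/3, -16/3, 0, 0]
R4 ← R4 − (2)·R1: [0, -2, -6, -12, 4]
R5 ← R5 − R1: [0, 2, -4, 0, 0]
R3 ← R3 + (4/9)·R2: [0, 0, -40/9, -16/3, 16/9]
R4 ← R4 − (1/3)·R2: [0, 0, -20/3, -8, 8/3]
R5 ← R5 + (1/3)·R2: [0, 0, -10/3, -4, 4/3]
R4 ← R4 − (3/2)·R3: [0, 0, 0, 0, 0]
R5 ← R5 − (3/4)·R3: [0, 0, 0, 0, 0]
3 nonzero rows, so rank(P) = 3.
P has 5 columns; by rank–nullity, nullity = 5 − 3 = 2.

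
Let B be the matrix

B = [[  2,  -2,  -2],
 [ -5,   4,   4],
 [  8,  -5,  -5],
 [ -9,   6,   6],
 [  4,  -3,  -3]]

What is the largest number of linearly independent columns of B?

Row reduce to echelon form.
R2 ← R2 + (5/2)·R1: [0, -1, -1]
R3 ← R3 − (4)·R1: [0, 3, 3]
R4 ← R4 + (9/2)·R1: [0, -3, -3]
R5 ← R5 − (2)·R1: [0, 1, 1]
R3 ← R3 + (3)·R2: [0, 0, 0]
R4 ← R4 − (3)·R2: [0, 0, 0]
R5 ← R5 + R2: [0, 0, 0]
Echelon form has 2 nonzero rows, so rank(B) = 2.
The rank gives the maximum number of linearly independent columns: 2.

2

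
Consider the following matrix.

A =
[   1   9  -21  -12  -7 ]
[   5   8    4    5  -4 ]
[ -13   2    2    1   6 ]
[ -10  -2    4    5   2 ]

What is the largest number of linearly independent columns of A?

4

Row reduce to echelon form.
R2 ← R2 − (5)·R1: [0, -37, 109, 65, 31]
R3 ← R3 + (13)·R1: [0, 119, -271, -155, -85]
R4 ← R4 + (10)·R1: [0, 88, -206, -115, -68]
R3 ← R3 + (119/37)·R2: [0, 0, 2944/37, 2000/37, 544/37]
R4 ← R4 + (88/37)·R2: [0, 0, 1970/37, 1465/37, 212/37]
R4 ← R4 − (985/1472)·R3: [0, 0, 0, 315/92, -189/46]
Echelon form has 4 nonzero rows, so rank(A) = 4.
The rank gives the maximum number of linearly independent columns: 4.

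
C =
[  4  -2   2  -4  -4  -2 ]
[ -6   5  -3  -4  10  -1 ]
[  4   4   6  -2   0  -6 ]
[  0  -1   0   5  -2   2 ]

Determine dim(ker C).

Row reduce to echelon form.
R2 ← R2 + (3/2)·R1: [0, 2, 0, -10, 4, -4]
R3 ← R3 − R1: [0, 6, 4, 2, 4, -4]
R3 ← R3 − (3)·R2: [0, 0, 4, 32, -8, 8]
R4 ← R4 + (1/2)·R2: [0, 0, 0, 0, 0, 0]
3 nonzero rows, so rank(C) = 3.
C has 6 columns; by rank–nullity, nullity = 6 − 3 = 3.

3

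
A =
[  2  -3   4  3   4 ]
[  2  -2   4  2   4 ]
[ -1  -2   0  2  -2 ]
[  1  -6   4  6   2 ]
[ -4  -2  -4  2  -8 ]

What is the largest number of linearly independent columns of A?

3

Row reduce to echelon form.
R2 ← R2 − R1: [0, 1, 0, -1, 0]
R3 ← R3 + (1/2)·R1: [0, -7/2, 2, 7/2, 0]
R4 ← R4 − (1/2)·R1: [0, -9/2, 2, 9/2, 0]
R5 ← R5 + (2)·R1: [0, -8, 4, 8, 0]
R3 ← R3 + (7/2)·R2: [0, 0, 2, 0, 0]
R4 ← R4 + (9/2)·R2: [0, 0, 2, 0, 0]
R5 ← R5 + (8)·R2: [0, 0, 4, 0, 0]
R4 ← R4 − R3: [0, 0, 0, 0, 0]
R5 ← R5 − (2)·R3: [0, 0, 0, 0, 0]
Echelon form has 3 nonzero rows, so rank(A) = 3.
The rank gives the maximum number of linearly independent columns: 3.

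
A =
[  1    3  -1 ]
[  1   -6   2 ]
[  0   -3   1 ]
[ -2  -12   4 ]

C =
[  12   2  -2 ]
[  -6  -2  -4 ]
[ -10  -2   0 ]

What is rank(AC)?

First compute AC:
[[  4,  -2, -14],
 [ 28,  10,  22],
 [  8,   4,  12],
 [  8,  12,  52]]
Now row reduce the product.
R2 ← R2 − (7)·R1: [0, 24, 120]
R3 ← R3 − (2)·R1: [0, 8, 40]
R4 ← R4 − (2)·R1: [0, 16, 80]
R3 ← R3 − (1/3)·R2: [0, 0, 0]
R4 ← R4 − (2/3)·R2: [0, 0, 0]
2 nonzero rows, so rank(AC) = 2.

2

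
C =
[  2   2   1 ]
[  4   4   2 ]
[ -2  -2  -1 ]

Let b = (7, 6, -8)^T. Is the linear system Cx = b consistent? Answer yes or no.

no

Row reduce the augmented matrix [C | b].
R2 ← R2 − (2)·R1: [0, 0, 0, -8]
R3 ← R3 + R1: [0, 0, 0, -1]
R3 ← R3 − (1/8)·R2: [0, 0, 0, 0]
The echelon form has 2 nonzero rows; the last pivot sits in the augmented column, so rank(C) = 1 but rank([C|b]) = 2.
Since the ranks differ, the system is inconsistent.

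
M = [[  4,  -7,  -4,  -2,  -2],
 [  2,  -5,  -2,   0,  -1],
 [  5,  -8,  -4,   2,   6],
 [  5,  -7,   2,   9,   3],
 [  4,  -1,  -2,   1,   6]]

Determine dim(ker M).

Row reduce to echelon form.
R2 ← R2 − (1/2)·R1: [0, -3/2, 0, 1, 0]
R3 ← R3 − (5/4)·R1: [0, 3/4, 1, 9/2, 17/2]
R4 ← R4 − (5/4)·R1: [0, 7/4, 7, 23/2, 11/2]
R5 ← R5 − R1: [0, 6, 2, 3, 8]
R3 ← R3 + (1/2)·R2: [0, 0, 1, 5, 17/2]
R4 ← R4 + (7/6)·R2: [0, 0, 7, 38/3, 11/2]
R5 ← R5 + (4)·R2: [0, 0, 2, 7, 8]
R4 ← R4 − (7)·R3: [0, 0, 0, -67/3, -54]
R5 ← R5 − (2)·R3: [0, 0, 0, -3, -9]
R5 ← R5 − (9/67)·R4: [0, 0, 0, 0, -117/67]
5 nonzero rows, so rank(M) = 5.
M has 5 columns; by rank–nullity, nullity = 5 − 5 = 0.

0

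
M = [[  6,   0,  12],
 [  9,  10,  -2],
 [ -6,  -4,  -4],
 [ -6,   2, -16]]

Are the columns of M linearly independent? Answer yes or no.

no

Row reduce M to echelon form.
R2 ← R2 − (3/2)·R1: [0, 10, -20]
R3 ← R3 + R1: [0, -4, 8]
R4 ← R4 + R1: [0, 2, -4]
R3 ← R3 + (2/5)·R2: [0, 0, 0]
R4 ← R4 − (1/5)·R2: [0, 0, 0]
2 pivots among 3 columns.
Only 2 < 3 pivot columns, so the columns are linearly dependent.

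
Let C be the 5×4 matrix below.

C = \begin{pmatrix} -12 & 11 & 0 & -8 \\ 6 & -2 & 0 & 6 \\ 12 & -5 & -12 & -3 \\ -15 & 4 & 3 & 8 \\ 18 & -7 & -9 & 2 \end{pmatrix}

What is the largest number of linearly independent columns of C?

4

Row reduce to echelon form.
R2 ← R2 + (1/2)·R1: [0, 7/2, 0, 2]
R3 ← R3 + R1: [0, 6, -12, -11]
R4 ← R4 − (5/4)·R1: [0, -39/4, 3, 18]
R5 ← R5 + (3/2)·R1: [0, 19/2, -9, -10]
R3 ← R3 − (12/7)·R2: [0, 0, -12, -101/7]
R4 ← R4 + (39/14)·R2: [0, 0, 3, 165/7]
R5 ← R5 − (19/7)·R2: [0, 0, -9, -108/7]
R4 ← R4 + (1/4)·R3: [0, 0, 0, 559/28]
R5 ← R5 − (3/4)·R3: [0, 0, 0, -129/28]
R5 ← R5 + (3/13)·R4: [0, 0, 0, 0]
Echelon form has 4 nonzero rows, so rank(C) = 4.
The rank gives the maximum number of linearly independent columns: 4.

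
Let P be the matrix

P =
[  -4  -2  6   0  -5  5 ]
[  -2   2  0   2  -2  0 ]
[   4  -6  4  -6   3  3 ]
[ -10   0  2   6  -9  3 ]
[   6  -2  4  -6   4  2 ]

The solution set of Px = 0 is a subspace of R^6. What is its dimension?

Row reduce to echelon form.
R2 ← R2 − (1/2)·R1: [0, 3, -3, 2, 1/2, -5/2]
R3 ← R3 + R1: [0, -8, 10, -6, -2, 8]
R4 ← R4 − (5/2)·R1: [0, 5, -13, 6, 7/2, -19/2]
R5 ← R5 + (3/2)·R1: [0, -5, 13, -6, -7/2, 19/2]
R3 ← R3 + (8/3)·R2: [0, 0, 2, -2/3, -2/3, 4/3]
R4 ← R4 − (5/3)·R2: [0, 0, -8, 8/3, 8/3, -16/3]
R5 ← R5 + (5/3)·R2: [0, 0, 8, -8/3, -8/3, 16/3]
R4 ← R4 + (4)·R3: [0, 0, 0, 0, 0, 0]
R5 ← R5 − (4)·R3: [0, 0, 0, 0, 0, 0]
3 nonzero rows, so rank(P) = 3.
P has 6 columns; by rank–nullity, nullity = 6 − 3 = 3.

3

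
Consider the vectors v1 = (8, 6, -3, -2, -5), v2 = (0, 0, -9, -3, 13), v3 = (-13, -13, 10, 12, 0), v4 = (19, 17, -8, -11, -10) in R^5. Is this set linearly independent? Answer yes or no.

no

Form the matrix with these vectors as rows and row reduce.
R3 ← R3 + (13/8)·R1: [0, -13/4, 41/8, 35/4, -65/8]
R4 ← R4 − (19/8)·R1: [0, 11/4, -7/8, -25/4, 15/8]
Swap R2 ↔ R3
R4 ← R4 + (11/13)·R2: [0, 0, 45/13, 15/13, -5]
R4 ← R4 + (5/13)·R3: [0, 0, 0, 0, 0]
3 nonzero rows, so the 4 vectors span a space of dimension 3.
Since 3 < 4, the vectors are linearly dependent.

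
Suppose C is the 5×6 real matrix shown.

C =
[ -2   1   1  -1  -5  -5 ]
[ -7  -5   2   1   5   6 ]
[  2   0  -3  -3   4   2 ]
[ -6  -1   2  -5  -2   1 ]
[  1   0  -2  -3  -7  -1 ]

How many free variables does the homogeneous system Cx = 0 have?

1

Row reduce to echelon form.
R2 ← R2 − (7/2)·R1: [0, -17/2, -3/2, 9/2, 45/2, 47/2]
R3 ← R3 + R1: [0, 1, -2, -4, -1, -3]
R4 ← R4 − (3)·R1: [0, -4, -1, -2, 13, 16]
R5 ← R5 + (1/2)·R1: [0, 1/2, -3/2, -7/2, -19/2, -7/2]
R3 ← R3 + (2/17)·R2: [0, 0, -37/17, -59/17, 28/17, -4/17]
R4 ← R4 − (8/17)·R2: [0, 0, -5/17, -70/17, 41/17, 84/17]
R5 ← R5 + (1/17)·R2: [0, 0, -27/17, -55/17, -139/17, -36/17]
R4 ← R4 − (5/37)·R3: [0, 0, 0, -135/37, 81/37, 184/37]
R5 ← R5 − (27/37)·R3: [0, 0, 0, -26/37, -347/37, -72/37]
R5 ← R5 − (26/135)·R4: [0, 0, 0, 0, -49/5, -392/135]
5 nonzero rows, so rank(C) = 5.
C has 6 columns; by rank–nullity, nullity = 6 − 5 = 1.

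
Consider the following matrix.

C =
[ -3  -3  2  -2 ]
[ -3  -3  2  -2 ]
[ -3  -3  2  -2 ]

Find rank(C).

1

Row reduce to echelon form.
R2 ← R2 − R1: [0, 0, 0, 0]
R3 ← R3 − R1: [0, 0, 0, 0]
Echelon form has 1 nonzero row, so rank(C) = 1.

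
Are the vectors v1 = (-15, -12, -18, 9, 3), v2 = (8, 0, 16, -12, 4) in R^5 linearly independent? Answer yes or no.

Form the matrix with these vectors as rows and row reduce.
R2 ← R2 + (8/15)·R1: [0, -32/5, 32/5, -36/5, 28/5]
2 nonzero rows, so the 2 vectors span a space of dimension 2.
Since 2 = 2, the vectors are linearly independent.

yes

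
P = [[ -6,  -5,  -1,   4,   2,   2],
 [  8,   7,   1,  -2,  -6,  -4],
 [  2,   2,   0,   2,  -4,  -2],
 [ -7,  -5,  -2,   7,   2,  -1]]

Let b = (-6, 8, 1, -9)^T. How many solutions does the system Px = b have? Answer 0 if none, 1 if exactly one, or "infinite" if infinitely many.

Row reduce the augmented matrix [P | b].
R2 ← R2 + (4/3)·R1: [0, 1/3, -1/3, 10/3, -10/3, -4/3, 0]
R3 ← R3 + (1/3)·R1: [0, 1/3, -1/3, 10/3, -10/3, -4/3, -1]
R4 ← R4 − (7/6)·R1: [0, 5/6, -5/6, 7/3, -1/3, -10/3, -2]
R3 ← R3 − R2: [0, 0, 0, 0, 0, 0, -1]
R4 ← R4 − (5/2)·R2: [0, 0, 0, -6, 8, 0, -2]
Swap R3 ↔ R4
The echelon form has 4 nonzero rows; the last pivot sits in the augmented column, so rank(P) = 3 but rank([P|b]) = 4.
Since the ranks differ, the system is inconsistent.
It has no solutions.

0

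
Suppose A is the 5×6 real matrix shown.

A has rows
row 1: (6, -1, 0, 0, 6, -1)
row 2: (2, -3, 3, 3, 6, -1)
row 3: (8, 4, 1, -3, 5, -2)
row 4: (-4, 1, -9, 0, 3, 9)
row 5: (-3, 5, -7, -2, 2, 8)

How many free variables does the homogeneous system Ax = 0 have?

1

Row reduce to echelon form.
R2 ← R2 − (1/3)·R1: [0, -8/3, 3, 3, 4, -2/3]
R3 ← R3 − (4/3)·R1: [0, 16/3, 1, -3, -3, -2/3]
R4 ← R4 + (2/3)·R1: [0, 1/3, -9, 0, 7, 25/3]
R5 ← R5 + (1/2)·R1: [0, 9/2, -7, -2, 5, 15/2]
R3 ← R3 + (2)·R2: [0, 0, 7, 3, 5, -2]
R4 ← R4 + (1/8)·R2: [0, 0, -69/8, 3/8, 15/2, 33/4]
R5 ← R5 + (27/16)·R2: [0, 0, -31/16, 49/16, 47/4, 51/8]
R4 ← R4 + (69/56)·R3: [0, 0, 0, 57/14, 765/56, 81/14]
R5 ← R5 + (31/112)·R3: [0, 0, 0, 109/28, 1471/112, 163/28]
R5 ← R5 − (109/114)·R4: [0, 0, 0, 0, 11/152, 11/38]
5 nonzero rows, so rank(A) = 5.
A has 6 columns; by rank–nullity, nullity = 6 − 5 = 1.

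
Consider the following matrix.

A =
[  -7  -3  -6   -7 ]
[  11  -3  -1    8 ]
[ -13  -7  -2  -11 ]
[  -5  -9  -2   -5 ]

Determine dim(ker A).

Row reduce to echelon form.
R2 ← R2 + (11/7)·R1: [0, -54/7, -73/7, -3]
R3 ← R3 − (13/7)·R1: [0, -10/7, 64/7, 2]
R4 ← R4 − (5/7)·R1: [0, -48/7, 16/7, 0]
R3 ← R3 − (5/27)·R2: [0, 0, 299/27, 23/9]
R4 ← R4 − (8/9)·R2: [0, 0, 104/9, 8/3]
R4 ← R4 − (24/23)·R3: [0, 0, 0, 0]
3 nonzero rows, so rank(A) = 3.
A has 4 columns; by rank–nullity, nullity = 4 − 3 = 1.

1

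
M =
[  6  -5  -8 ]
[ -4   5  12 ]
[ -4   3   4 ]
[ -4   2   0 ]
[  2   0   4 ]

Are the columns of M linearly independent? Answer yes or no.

Row reduce M to echelon form.
R2 ← R2 + (2/3)·R1: [0, 5/3, 20/3]
R3 ← R3 + (2/3)·R1: [0, -1/3, -4/3]
R4 ← R4 + (2/3)·R1: [0, -4/3, -16/3]
R5 ← R5 − (1/3)·R1: [0, 5/3, 20/3]
R3 ← R3 + (1/5)·R2: [0, 0, 0]
R4 ← R4 + (4/5)·R2: [0, 0, 0]
R5 ← R5 − R2: [0, 0, 0]
2 pivots among 3 columns.
Only 2 < 3 pivot columns, so the columns are linearly dependent.

no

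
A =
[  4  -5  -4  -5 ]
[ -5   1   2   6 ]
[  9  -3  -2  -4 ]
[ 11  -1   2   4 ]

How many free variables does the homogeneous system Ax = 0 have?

1

Row reduce to echelon form.
R2 ← R2 + (5/4)·R1: [0, -21/4, -3, -1/4]
R3 ← R3 − (9/4)·R1: [0, 33/4, 7, 29/4]
R4 ← R4 − (11/4)·R1: [0, 51/4, 13, 71/4]
R3 ← R3 + (11/7)·R2: [0, 0, 16/7, 48/7]
R4 ← R4 + (17/7)·R2: [0, 0, 40/7, 120/7]
R4 ← R4 − (5/2)·R3: [0, 0, 0, 0]
3 nonzero rows, so rank(A) = 3.
A has 4 columns; by rank–nullity, nullity = 4 − 3 = 1.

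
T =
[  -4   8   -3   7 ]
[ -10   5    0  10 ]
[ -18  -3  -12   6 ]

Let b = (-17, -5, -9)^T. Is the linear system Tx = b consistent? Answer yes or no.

Row reduce the augmented matrix [T | b].
R2 ← R2 − (5/2)·R1: [0, -15, 15/2, -15/2, 75/2]
R3 ← R3 − (9/2)·R1: [0, -39, 3/2, -51/2, 135/2]
R3 ← R3 − (13/5)·R2: [0, 0, -18, -6, -30]
The echelon form has 3 nonzero rows, and every pivot lies in the first 4 columns, so rank(T) = rank([T|b]) = 3.
The system is consistent.

yes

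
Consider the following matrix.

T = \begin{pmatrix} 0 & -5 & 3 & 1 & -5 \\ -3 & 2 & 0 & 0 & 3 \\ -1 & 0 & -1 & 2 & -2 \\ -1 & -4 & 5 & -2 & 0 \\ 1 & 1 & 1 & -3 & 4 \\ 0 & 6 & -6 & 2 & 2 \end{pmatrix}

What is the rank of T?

3

Row reduce to echelon form.
Swap R1 ↔ R2
R3 ← R3 − (1/3)·R1: [0, -2/3, -1, 2, -3]
R4 ← R4 − (1/3)·R1: [0, -14/3, 5, -2, -1]
R5 ← R5 + (1/3)·R1: [0, 5/3, 1, -3, 5]
R3 ← R3 − (2/15)·R2: [0, 0, -7/5, 28/15, -7/3]
R4 ← R4 − (14/15)·R2: [0, 0, 11/5, -44/15, 11/3]
R5 ← R5 + (1/3)·R2: [0, 0, 2, -8/3, 10/3]
R6 ← R6 + (6/5)·R2: [0, 0, -12/5, 16/5, -4]
R4 ← R4 + (11/7)·R3: [0, 0, 0, 0, 0]
R5 ← R5 + (10/7)·R3: [0, 0, 0, 0, 0]
R6 ← R6 − (12/7)·R3: [0, 0, 0, 0, 0]
Echelon form has 3 nonzero rows, so rank(T) = 3.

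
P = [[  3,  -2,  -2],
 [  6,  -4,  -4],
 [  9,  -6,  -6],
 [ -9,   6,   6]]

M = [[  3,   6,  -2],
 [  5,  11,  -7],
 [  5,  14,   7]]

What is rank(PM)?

1

First compute PM:
[[-11, -32,  -6],
 [-22, -64, -12],
 [-33, -96, -18],
 [ 33,  96,  18]]
Now row reduce the product.
R2 ← R2 − (2)·R1: [0, 0, 0]
R3 ← R3 − (3)·R1: [0, 0, 0]
R4 ← R4 + (3)·R1: [0, 0, 0]
1 nonzero row, so rank(PM) = 1.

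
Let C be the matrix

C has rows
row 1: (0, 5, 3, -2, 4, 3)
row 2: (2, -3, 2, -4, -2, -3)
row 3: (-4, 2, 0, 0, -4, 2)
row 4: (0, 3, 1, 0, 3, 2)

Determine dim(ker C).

3

Row reduce to echelon form.
Swap R1 ↔ R2
R3 ← R3 + (2)·R1: [0, -4, 4, -8, -8, -4]
R3 ← R3 + (4/5)·R2: [0, 0, 32/5, -48/5, -24/5, -8/5]
R4 ← R4 − (3/5)·R2: [0, 0, -4/5, 6/5, 3/5, 1/5]
R4 ← R4 + (1/8)·R3: [0, 0, 0, 0, 0, 0]
3 nonzero rows, so rank(C) = 3.
C has 6 columns; by rank–nullity, nullity = 6 − 3 = 3.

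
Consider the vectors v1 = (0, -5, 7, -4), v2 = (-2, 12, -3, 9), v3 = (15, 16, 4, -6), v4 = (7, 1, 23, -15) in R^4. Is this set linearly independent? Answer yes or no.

Form the matrix with these vectors as rows and row reduce.
Swap R1 ↔ R2
R3 ← R3 + (15/2)·R1: [0, 106, -37/2, 123/2]
R4 ← R4 + (7/2)·R1: [0, 43, 25/2, 33/2]
R3 ← R3 + (106/5)·R2: [0, 0, 1299/10, -233/10]
R4 ← R4 + (43/5)·R2: [0, 0, 727/10, -179/10]
R4 ← R4 − (727/1299)·R3: [0, 0, 0, -6313/1299]
4 nonzero rows, so the 4 vectors span a space of dimension 4.
Since 4 = 4, the vectors are linearly independent.

yes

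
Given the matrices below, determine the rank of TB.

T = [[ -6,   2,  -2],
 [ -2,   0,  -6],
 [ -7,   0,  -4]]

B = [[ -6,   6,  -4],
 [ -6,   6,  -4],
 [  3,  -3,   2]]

First compute TB:
[[ 18, -18,  12],
 [ -6,   6,  -4],
 [ 30, -30,  20]]
Now row reduce the product.
R2 ← R2 + (1/3)·R1: [0, 0, 0]
R3 ← R3 − (5/3)·R1: [0, 0, 0]
1 nonzero row, so rank(TB) = 1.

1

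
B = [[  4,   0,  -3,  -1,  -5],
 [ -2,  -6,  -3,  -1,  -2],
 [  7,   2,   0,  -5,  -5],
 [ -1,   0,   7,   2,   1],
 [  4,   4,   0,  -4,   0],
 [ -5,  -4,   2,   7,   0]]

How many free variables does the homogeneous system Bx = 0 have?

Row reduce to echelon form.
R2 ← R2 + (1/2)·R1: [0, -6, -9/2, -3/2, -9/2]
R3 ← R3 − (7/4)·R1: [0, 2, 21/4, -13/4, 15/4]
R4 ← R4 + (1/4)·R1: [0, 0, 25/4, 7/4, -1/4]
R5 ← R5 − R1: [0, 4, 3, -3, 5]
R6 ← R6 + (5/4)·R1: [0, -4, -7/4, 23/4, -25/4]
R3 ← R3 + (1/3)·R2: [0, 0, 15/4, -15/4, 9/4]
R5 ← R5 + (2/3)·R2: [0, 0, 0, -4, 2]
R6 ← R6 − (2/3)·R2: [0, 0, 5/4, 27/4, -13/4]
R4 ← R4 − (5/3)·R3: [0, 0, 0, 8, -4]
R6 ← R6 − (1/3)·R3: [0, 0, 0, 8, -4]
R5 ← R5 + (1/2)·R4: [0, 0, 0, 0, 0]
R6 ← R6 − R4: [0, 0, 0, 0, 0]
4 nonzero rows, so rank(B) = 4.
B has 5 columns; by rank–nullity, nullity = 5 − 4 = 1.

1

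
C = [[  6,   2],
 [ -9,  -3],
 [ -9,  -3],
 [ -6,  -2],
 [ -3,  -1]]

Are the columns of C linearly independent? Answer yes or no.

no

Row reduce C to echelon form.
R2 ← R2 + (3/2)·R1: [0, 0]
R3 ← R3 + (3/2)·R1: [0, 0]
R4 ← R4 + R1: [0, 0]
R5 ← R5 + (1/2)·R1: [0, 0]
1 pivot among 2 columns.
Only 1 < 2 pivot columns, so the columns are linearly dependent.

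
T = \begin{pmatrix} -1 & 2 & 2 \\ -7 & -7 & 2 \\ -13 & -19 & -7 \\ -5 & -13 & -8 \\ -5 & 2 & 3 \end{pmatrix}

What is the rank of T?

Row reduce to echelon form.
R2 ← R2 − (7)·R1: [0, -21, -12]
R3 ← R3 − (13)·R1: [0, -45, -33]
R4 ← R4 − (5)·R1: [0, -23, -18]
R5 ← R5 − (5)·R1: [0, -8, -7]
R3 ← R3 − (15/7)·R2: [0, 0, -51/7]
R4 ← R4 − (23/21)·R2: [0, 0, -34/7]
R5 ← R5 − (8/21)·R2: [0, 0, -17/7]
R4 ← R4 − (2/3)·R3: [0, 0, 0]
R5 ← R5 − (1/3)·R3: [0, 0, 0]
Echelon form has 3 nonzero rows, so rank(T) = 3.

3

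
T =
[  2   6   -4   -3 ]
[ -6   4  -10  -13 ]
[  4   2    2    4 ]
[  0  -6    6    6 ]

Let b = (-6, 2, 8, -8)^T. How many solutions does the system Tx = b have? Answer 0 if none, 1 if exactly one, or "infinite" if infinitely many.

Row reduce the augmented matrix [T | b].
R2 ← R2 + (3)·R1: [0, 22, -22, -22, -16]
R3 ← R3 − (2)·R1: [0, -10, 10, 10, 20]
R3 ← R3 + (5/11)·R2: [0, 0, 0, 0, 140/11]
R4 ← R4 + (3/11)·R2: [0, 0, 0, 0, -136/11]
R4 ← R4 + (34/35)·R3: [0, 0, 0, 0, 0]
The echelon form has 3 nonzero rows; the last pivot sits in the augmented column, so rank(T) = 2 but rank([T|b]) = 3.
Since the ranks differ, the system is inconsistent.
It has no solutions.

0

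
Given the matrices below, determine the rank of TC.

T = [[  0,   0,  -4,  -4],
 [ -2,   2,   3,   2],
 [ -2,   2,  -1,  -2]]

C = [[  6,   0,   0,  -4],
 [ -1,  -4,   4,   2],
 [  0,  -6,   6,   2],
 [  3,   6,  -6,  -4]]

2

First compute TC:
[[-12,   0,   0,   8],
 [ -8, -14,  14,  10],
 [-20, -14,  14,  18]]
Now row reduce the product.
R2 ← R2 − (2/3)·R1: [0, -14, 14, 14/3]
R3 ← R3 − (5/3)·R1: [0, -14, 14, 14/3]
R3 ← R3 − R2: [0, 0, 0, 0]
2 nonzero rows, so rank(TC) = 2.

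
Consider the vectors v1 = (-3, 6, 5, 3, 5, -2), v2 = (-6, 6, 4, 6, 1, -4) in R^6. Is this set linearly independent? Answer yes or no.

Form the matrix with these vectors as rows and row reduce.
R2 ← R2 − (2)·R1: [0, -6, -6, 0, -9, 0]
2 nonzero rows, so the 2 vectors span a space of dimension 2.
Since 2 = 2, the vectors are linearly independent.

yes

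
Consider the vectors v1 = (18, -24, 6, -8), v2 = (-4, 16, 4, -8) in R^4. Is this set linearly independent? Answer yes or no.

Form the matrix with these vectors as rows and row reduce.
R2 ← R2 + (2/9)·R1: [0, 32/3, 16/3, -88/9]
2 nonzero rows, so the 2 vectors span a space of dimension 2.
Since 2 = 2, the vectors are linearly independent.

yes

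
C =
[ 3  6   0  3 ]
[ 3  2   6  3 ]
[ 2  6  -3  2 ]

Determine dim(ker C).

Row reduce to echelon form.
R2 ← R2 − R1: [0, -4, 6, 0]
R3 ← R3 − (2/3)·R1: [0, 2, -3, 0]
R3 ← R3 + (1/2)·R2: [0, 0, 0, 0]
2 nonzero rows, so rank(C) = 2.
C has 4 columns; by rank–nullity, nullity = 4 − 2 = 2.

2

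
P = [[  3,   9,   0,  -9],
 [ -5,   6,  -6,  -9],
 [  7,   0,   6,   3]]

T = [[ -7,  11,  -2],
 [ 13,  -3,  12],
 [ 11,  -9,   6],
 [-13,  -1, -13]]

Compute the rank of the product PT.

2

First compute PT:
[[213,  15, 219],
 [164, -10, 163],
 [-22,  20, -17]]
Now row reduce the product.
R2 ← R2 − (164/213)·R1: [0, -1530/71, -399/71]
R3 ← R3 + (22/213)·R1: [0, 1530/71, 399/71]
R3 ← R3 + R2: [0, 0, 0]
2 nonzero rows, so rank(PT) = 2.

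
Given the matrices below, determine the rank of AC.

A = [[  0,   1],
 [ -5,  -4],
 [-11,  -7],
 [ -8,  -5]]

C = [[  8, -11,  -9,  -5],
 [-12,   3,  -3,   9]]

2

First compute AC:
[[-12,   3,  -3,   9],
 [  8,  43,  57, -11],
 [ -4, 100, 120,  -8],
 [ -4,  73,  87,  -5]]
Now row reduce the product.
R2 ← R2 + (2/3)·R1: [0, 45, 55, -5]
R3 ← R3 − (1/3)·R1: [0, 99, 121, -11]
R4 ← R4 − (1/3)·R1: [0, 72, 88, -8]
R3 ← R3 − (11/5)·R2: [0, 0, 0, 0]
R4 ← R4 − (8/5)·R2: [0, 0, 0, 0]
2 nonzero rows, so rank(AC) = 2.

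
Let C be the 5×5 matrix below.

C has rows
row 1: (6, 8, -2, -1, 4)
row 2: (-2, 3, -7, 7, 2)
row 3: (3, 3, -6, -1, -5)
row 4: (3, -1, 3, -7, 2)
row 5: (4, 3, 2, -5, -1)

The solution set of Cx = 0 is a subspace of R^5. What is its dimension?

0

Row reduce to echelon form.
R2 ← R2 + (1/3)·R1: [0, 17/3, -23/3, 20/3, 10/3]
R3 ← R3 − (1/2)·R1: [0, -1, -5, -1/2, -7]
R4 ← R4 − (1/2)·R1: [0, -5, 4, -13/2, 0]
R5 ← R5 − (2/3)·R1: [0, -7/3, 10/3, -13/3, -11/3]
R3 ← R3 + (3/17)·R2: [0, 0, -108/17, 23/34, -109/17]
R4 ← R4 + (15/17)·R2: [0, 0, -47/17, -21/34, 50/17]
R5 ← R5 + (7/17)·R2: [0, 0, 3/17, -27/17, -39/17]
R4 ← R4 − (47/108)·R3: [0, 0, 0, -197/216, 619/108]
R5 ← R5 + (1/36)·R3: [0, 0, 0, -113/72, -89/36]
R5 ← R5 − (339/197)·R4: [0, 0, 0, 0, -2430/197]
5 nonzero rows, so rank(C) = 5.
C has 5 columns; by rank–nullity, nullity = 5 − 5 = 0.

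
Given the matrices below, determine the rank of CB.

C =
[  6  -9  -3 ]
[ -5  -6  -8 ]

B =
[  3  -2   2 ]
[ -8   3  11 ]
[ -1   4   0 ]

2

First compute CB:
[[ 93, -51, -87],
 [ 41, -40, -76]]
Now row reduce the product.
R2 ← R2 − (41/93)·R1: [0, -543/31, -1167/31]
2 nonzero rows, so rank(CB) = 2.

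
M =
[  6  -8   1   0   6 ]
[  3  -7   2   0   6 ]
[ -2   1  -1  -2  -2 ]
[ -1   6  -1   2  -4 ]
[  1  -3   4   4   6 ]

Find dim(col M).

3

Row reduce to echelon form.
R2 ← R2 − (1/2)·R1: [0, -3, 3/2, 0, 3]
R3 ← R3 + (1/3)·R1: [0, -5/3, -2/3, -2, 0]
R4 ← R4 + (1/6)·R1: [0, 14/3, -5/6, 2, -3]
R5 ← R5 − (1/6)·R1: [0, -5/3, 23/6, 4, 5]
R3 ← R3 − (5/9)·R2: [0, 0, -3/2, -2, -5/3]
R4 ← R4 + (14/9)·R2: [0, 0, 3/2, 2, 5/3]
R5 ← R5 − (5/9)·R2: [0, 0, 3, 4, 10/3]
R4 ← R4 + R3: [0, 0, 0, 0, 0]
R5 ← R5 + (2)·R3: [0, 0, 0, 0, 0]
Echelon form has 3 nonzero rows, so rank(M) = 3.
The column space has dimension equal to the rank: 3.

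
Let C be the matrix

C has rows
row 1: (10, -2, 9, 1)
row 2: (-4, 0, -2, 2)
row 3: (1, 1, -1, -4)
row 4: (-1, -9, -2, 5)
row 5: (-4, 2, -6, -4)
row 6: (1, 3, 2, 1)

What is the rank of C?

4

Row reduce to echelon form.
R2 ← R2 + (2/5)·R1: [0, -4/5, 8/5, 12/5]
R3 ← R3 − (1/10)·R1: [0, 6/5, -19/10, -41/10]
R4 ← R4 + (1/10)·R1: [0, -46/5, -11/10, 51/10]
R5 ← R5 + (2/5)·R1: [0, 6/5, -12/5, -18/5]
R6 ← R6 − (1/10)·R1: [0, 16/5, 11/10, 9/10]
R3 ← R3 + (3/2)·R2: [0, 0, 1/2, -1/2]
R4 ← R4 − (23/2)·R2: [0, 0, -39/2, -45/2]
R5 ← R5 + (3/2)·R2: [0, 0, 0, 0]
R6 ← R6 + (4)·R2: [0, 0, 15/2, 21/2]
R4 ← R4 + (39)·R3: [0, 0, 0, -42]
R6 ← R6 − (15)·R3: [0, 0, 0, 18]
R6 ← R6 + (3/7)·R4: [0, 0, 0, 0]
Echelon form has 4 nonzero rows, so rank(C) = 4.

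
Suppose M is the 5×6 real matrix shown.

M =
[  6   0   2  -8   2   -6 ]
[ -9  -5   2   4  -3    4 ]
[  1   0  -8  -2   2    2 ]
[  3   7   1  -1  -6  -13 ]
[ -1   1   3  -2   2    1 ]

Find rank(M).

5

Row reduce to echelon form.
R2 ← R2 + (3/2)·R1: [0, -5, 5, -8, 0, -5]
R3 ← R3 − (1/6)·R1: [0, 0, -25/3, -2/3, 5/3, 3]
R4 ← R4 − (1/2)·R1: [0, 7, 0, 3, -7, -10]
R5 ← R5 + (1/6)·R1: [0, 1, 10/3, -10/3, 7/3, 0]
R4 ← R4 + (7/5)·R2: [0, 0, 7, -41/5, -7, -17]
R5 ← R5 + (1/5)·R2: [0, 0, 13/3, -74/15, 7/3, -1]
R4 ← R4 + (21/25)·R3: [0, 0, 0, -219/25, -28/5, -362/25]
R5 ← R5 + (13/25)·R3: [0, 0, 0, -132/25, 16/5, 14/25]
R5 ← R5 − (44/73)·R4: [0, 0, 0, 0, 480/73, 678/73]
Echelon form has 5 nonzero rows, so rank(M) = 5.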